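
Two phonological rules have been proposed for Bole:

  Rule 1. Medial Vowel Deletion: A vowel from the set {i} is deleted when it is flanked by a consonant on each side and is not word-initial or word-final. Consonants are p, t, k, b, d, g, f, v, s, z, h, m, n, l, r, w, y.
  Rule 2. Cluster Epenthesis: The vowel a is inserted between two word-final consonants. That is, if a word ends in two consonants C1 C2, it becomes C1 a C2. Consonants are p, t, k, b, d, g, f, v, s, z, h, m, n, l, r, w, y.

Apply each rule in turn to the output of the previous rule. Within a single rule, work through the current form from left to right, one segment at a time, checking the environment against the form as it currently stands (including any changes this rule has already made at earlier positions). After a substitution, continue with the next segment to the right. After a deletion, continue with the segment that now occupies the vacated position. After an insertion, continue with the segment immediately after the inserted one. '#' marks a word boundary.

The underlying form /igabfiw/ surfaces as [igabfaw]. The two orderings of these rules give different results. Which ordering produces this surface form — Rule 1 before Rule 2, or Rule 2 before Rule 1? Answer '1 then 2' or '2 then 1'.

1 then 2

Order 1 then 2:
  1 Medial Vowel Deletion: [igabfiw] → [igabfw]
  2 Cluster Epenthesis: [igabfw] → [igabfaw]
  result: [igabfaw]
Order 2 then 1:
  2 Cluster Epenthesis: no change — [igabfiw]
  1 Medial Vowel Deletion: [igabfiw] → [igabfw]
  result: [igabfw]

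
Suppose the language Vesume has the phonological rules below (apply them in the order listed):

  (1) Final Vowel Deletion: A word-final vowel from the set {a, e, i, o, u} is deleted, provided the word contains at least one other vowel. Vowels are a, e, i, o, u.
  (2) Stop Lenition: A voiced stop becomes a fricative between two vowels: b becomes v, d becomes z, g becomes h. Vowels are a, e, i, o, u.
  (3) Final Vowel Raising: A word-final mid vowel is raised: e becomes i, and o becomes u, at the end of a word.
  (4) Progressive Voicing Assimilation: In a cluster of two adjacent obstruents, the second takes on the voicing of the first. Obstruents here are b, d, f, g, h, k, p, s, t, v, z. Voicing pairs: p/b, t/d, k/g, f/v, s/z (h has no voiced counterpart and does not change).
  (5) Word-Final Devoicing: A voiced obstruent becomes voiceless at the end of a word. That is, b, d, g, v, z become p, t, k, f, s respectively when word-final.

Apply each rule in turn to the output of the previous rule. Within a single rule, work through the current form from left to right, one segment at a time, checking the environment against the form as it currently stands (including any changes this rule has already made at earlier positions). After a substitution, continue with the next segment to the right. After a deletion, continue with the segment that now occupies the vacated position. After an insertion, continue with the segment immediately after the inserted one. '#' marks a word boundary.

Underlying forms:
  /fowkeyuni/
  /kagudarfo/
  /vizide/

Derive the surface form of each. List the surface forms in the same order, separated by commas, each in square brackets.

/fowkeyuni/:
  (1) Final Vowel Deletion: [fowkeyuni] → [fowkeyun]
  (2) Stop Lenition: no change — [fowkeyun]
  (3) Final Vowel Raising: no change — [fowkeyun]
  (4) Progressive Voicing Assimilation: no change — [fowkeyun]
  (5) Word-Final Devoicing: no change — [fowkeyun]
/kagudarfo/:
  (1) Final Vowel Deletion: [kagudarfo] → [kagudarf]
  (2) Stop Lenition: [kagudarf] → [kahuzarf]
  (3) Final Vowel Raising: no change — [kahuzarf]
  (4) Progressive Voicing Assimilation: no change — [kahuzarf]
  (5) Word-Final Devoicing: no change — [kahuzarf]
/vizide/:
  (1) Final Vowel Deletion: [vizide] → [vizid]
  (2) Stop Lenition: no change — [vizid]
  (3) Final Vowel Raising: no change — [vizid]
  (4) Progressive Voicing Assimilation: no change — [vizid]
  (5) Word-Final Devoicing: [vizid] → [vizit]

[fowkeyun], [kahuzarf], [vizit]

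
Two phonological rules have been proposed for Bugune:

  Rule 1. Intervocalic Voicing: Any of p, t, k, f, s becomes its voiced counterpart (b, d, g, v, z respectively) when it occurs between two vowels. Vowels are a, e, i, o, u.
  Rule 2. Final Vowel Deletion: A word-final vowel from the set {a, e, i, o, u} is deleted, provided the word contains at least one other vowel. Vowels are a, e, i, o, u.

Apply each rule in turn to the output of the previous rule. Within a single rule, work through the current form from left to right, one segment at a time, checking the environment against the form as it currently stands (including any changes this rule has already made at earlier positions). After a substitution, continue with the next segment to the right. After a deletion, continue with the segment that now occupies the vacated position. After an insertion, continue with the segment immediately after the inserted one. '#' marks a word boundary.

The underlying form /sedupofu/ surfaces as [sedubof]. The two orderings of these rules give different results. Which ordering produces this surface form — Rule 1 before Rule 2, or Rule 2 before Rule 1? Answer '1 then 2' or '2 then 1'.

Order 1 then 2:
  1 Intervocalic Voicing: [sedupofu] → [sedubovu]
  2 Final Vowel Deletion: [sedubovu] → [sedubov]
  result: [sedubov]
Order 2 then 1:
  2 Final Vowel Deletion: [sedupofu] → [sedupof]
  1 Intervocalic Voicing: [sedupof] → [sedubof]
  result: [sedubof]

2 then 1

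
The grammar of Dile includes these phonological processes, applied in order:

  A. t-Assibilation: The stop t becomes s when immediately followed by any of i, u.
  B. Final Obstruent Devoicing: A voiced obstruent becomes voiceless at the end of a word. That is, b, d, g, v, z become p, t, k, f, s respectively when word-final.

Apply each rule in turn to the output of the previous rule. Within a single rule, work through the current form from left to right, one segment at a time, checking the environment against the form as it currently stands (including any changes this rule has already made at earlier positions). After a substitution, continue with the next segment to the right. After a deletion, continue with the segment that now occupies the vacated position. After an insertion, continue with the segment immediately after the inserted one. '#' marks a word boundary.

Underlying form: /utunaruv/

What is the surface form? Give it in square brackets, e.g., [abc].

[usunaruf]

A t-Assibilation: [utunaruv] → [usunaruv]
B Final Obstruent Devoicing: [usunaruv] → [usunaruf]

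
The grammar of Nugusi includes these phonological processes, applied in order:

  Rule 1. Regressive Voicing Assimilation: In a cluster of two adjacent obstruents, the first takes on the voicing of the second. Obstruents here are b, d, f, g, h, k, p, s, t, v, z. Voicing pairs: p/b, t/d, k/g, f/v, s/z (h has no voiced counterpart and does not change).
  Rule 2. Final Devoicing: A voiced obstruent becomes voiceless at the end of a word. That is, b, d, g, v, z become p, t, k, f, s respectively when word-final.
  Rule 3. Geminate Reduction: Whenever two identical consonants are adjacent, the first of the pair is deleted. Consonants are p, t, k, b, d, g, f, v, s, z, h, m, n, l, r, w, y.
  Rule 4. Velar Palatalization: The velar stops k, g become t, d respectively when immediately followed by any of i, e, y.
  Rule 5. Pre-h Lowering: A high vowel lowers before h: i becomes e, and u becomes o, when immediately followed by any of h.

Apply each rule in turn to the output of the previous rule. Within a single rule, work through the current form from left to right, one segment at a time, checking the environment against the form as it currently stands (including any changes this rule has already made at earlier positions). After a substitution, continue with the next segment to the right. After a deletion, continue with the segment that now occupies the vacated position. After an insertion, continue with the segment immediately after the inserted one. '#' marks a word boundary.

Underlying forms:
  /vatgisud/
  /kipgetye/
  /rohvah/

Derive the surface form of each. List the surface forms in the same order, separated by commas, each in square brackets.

/vatgisud/:
  Rule 1 Regressive Voicing Assimilation: [vatgisud] → [vadgisud]
  Rule 2 Final Devoicing: [vadgisud] → [vadgisut]
  Rule 3 Geminate Reduction: no change — [vadgisut]
  Rule 4 Velar Palatalization: [vadgisut] → [vaddisut]
  Rule 5 Pre-h Lowering: no change — [vaddisut]
/kipgetye/:
  Rule 1 Regressive Voicing Assimilation: [kipgetye] → [kibgetye]
  Rule 2 Final Devoicing: no change — [kibgetye]
  Rule 3 Geminate Reduction: no change — [kibgetye]
  Rule 4 Velar Palatalization: [kibgetye] → [tibdetye]
  Rule 5 Pre-h Lowering: no change — [tibdetye]
/rohvah/:
  Rule 1 Regressive Voicing Assimilation: no change — [rohvah]
  Rule 2 Final Devoicing: no change — [rohvah]
  Rule 3 Geminate Reduction: no change — [rohvah]
  Rule 4 Velar Palatalization: no change — [rohvah]
  Rule 5 Pre-h Lowering: no change — [rohvah]

[vaddisut], [tibdetye], [rohvah]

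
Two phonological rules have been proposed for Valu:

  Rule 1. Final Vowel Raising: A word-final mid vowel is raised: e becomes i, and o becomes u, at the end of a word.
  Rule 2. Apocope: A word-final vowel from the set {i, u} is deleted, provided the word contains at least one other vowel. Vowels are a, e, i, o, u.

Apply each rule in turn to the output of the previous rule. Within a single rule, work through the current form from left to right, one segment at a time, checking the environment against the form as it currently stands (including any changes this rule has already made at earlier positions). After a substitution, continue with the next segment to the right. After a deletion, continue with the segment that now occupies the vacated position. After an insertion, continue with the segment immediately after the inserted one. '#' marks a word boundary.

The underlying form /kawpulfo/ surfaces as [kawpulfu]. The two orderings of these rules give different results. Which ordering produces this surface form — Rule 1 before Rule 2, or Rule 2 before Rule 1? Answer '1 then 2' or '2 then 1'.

2 then 1

Order 1 then 2:
  1 Final Vowel Raising: [kawpulfo] → [kawpulfu]
  2 Apocope: [kawpulfu] → [kawpulf]
  result: [kawpulf]
Order 2 then 1:
  2 Apocope: no change — [kawpulfo]
  1 Final Vowel Raising: [kawpulfo] → [kawpulfu]
  result: [kawpulfu]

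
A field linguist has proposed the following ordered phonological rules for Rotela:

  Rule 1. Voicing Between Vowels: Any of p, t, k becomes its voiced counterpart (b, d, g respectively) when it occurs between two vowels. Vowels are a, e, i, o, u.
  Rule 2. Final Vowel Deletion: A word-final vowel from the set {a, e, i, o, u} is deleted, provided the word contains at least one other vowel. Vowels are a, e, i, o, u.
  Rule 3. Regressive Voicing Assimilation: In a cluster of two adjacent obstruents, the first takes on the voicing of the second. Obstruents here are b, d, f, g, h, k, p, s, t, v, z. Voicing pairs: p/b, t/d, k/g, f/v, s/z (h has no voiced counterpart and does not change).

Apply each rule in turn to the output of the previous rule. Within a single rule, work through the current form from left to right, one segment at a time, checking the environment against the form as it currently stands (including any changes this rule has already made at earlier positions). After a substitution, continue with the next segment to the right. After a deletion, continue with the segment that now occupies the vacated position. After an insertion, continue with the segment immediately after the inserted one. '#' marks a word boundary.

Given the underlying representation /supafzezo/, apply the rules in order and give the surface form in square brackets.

Rule 1 Voicing Between Vowels: [supafzezo] → [subafzezo]
Rule 2 Final Vowel Deletion: [subafzezo] → [subafzez]
Rule 3 Regressive Voicing Assimilation: [subafzez] → [subavzez]

[subavzez]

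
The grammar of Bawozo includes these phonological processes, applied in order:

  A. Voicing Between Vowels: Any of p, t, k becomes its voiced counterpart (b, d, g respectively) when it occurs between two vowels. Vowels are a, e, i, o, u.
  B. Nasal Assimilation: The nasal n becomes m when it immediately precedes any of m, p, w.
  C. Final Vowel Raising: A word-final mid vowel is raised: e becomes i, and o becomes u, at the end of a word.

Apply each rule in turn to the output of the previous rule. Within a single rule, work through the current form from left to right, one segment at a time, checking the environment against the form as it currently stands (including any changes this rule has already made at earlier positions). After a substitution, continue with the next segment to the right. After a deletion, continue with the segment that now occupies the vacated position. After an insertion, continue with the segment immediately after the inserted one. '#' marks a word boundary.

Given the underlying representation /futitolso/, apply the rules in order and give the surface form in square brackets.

A Voicing Between Vowels: [futitolso] → [fudidolso]
B Nasal Assimilation: no change — [fudidolso]
C Final Vowel Raising: [fudidolso] → [fudidolsu]

[fudidolsu]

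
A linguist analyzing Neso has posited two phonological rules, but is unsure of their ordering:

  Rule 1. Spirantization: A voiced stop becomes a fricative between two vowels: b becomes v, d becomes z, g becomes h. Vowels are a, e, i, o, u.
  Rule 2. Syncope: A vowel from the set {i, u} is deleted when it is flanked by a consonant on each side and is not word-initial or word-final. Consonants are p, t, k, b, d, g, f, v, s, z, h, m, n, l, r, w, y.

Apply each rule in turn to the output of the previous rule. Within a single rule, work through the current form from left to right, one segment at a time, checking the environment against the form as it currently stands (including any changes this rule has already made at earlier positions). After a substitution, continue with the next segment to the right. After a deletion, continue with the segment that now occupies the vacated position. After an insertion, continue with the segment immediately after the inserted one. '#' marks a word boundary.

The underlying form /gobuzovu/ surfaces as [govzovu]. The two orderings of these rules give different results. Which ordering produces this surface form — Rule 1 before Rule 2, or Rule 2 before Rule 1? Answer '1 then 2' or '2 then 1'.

Order 1 then 2:
  1 Spirantization: [gobuzovu] → [govuzovu]
  2 Syncope: [govuzovu] → [govzovu]
  result: [govzovu]
Order 2 then 1:
  2 Syncope: [gobuzovu] → [gobzovu]
  1 Spirantization: no change — [gobzovu]
  result: [gobzovu]

1 then 2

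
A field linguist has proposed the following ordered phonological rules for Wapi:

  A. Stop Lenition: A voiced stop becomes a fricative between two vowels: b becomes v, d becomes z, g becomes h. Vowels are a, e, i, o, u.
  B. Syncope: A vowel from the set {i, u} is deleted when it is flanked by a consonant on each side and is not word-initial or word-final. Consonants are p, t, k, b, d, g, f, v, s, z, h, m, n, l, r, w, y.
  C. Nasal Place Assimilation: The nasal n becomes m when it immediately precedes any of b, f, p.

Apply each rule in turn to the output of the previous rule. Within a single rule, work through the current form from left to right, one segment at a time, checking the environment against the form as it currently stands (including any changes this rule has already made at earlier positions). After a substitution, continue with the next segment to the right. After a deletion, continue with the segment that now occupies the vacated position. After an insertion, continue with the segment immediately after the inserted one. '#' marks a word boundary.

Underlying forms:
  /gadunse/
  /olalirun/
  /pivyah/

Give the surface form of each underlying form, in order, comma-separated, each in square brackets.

[gaznse], [olalrn], [pvyah]

/gadunse/:
  A Stop Lenition: [gadunse] → [gazunse]
  B Syncope: [gazunse] → [gaznse]
  C Nasal Place Assimilation: no change — [gaznse]
/olalirun/:
  A Stop Lenition: no change — [olalirun]
  B Syncope: [olalirun] → [olalrn]
  C Nasal Place Assimilation: no change — [olalrn]
/pivyah/:
  A Stop Lenition: no change — [pivyah]
  B Syncope: [pivyah] → [pvyah]
  C Nasal Place Assimilation: no change — [pvyah]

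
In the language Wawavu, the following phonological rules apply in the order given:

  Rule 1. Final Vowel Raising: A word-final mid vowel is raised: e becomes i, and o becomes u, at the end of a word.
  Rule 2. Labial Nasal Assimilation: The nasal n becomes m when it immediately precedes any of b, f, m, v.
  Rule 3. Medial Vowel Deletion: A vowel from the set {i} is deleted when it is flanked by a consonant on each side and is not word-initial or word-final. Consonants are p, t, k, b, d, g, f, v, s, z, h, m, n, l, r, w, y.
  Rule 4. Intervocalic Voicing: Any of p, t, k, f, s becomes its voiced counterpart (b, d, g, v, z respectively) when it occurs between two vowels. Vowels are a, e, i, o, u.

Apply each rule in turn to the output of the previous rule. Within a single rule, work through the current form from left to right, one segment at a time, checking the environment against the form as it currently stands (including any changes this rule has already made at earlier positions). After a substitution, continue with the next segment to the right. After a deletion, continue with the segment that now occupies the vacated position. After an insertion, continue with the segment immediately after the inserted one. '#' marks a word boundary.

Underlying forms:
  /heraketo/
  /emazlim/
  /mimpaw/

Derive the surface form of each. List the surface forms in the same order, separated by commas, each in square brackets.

/heraketo/:
  Rule 1 Final Vowel Raising: [heraketo] → [heraketu]
  Rule 2 Labial Nasal Assimilation: no change — [heraketu]
  Rule 3 Medial Vowel Deletion: no change — [heraketu]
  Rule 4 Intervocalic Voicing: [heraketu] → [heragedu]
/emazlim/:
  Rule 1 Final Vowel Raising: no change — [emazlim]
  Rule 2 Labial Nasal Assimilation: no change — [emazlim]
  Rule 3 Medial Vowel Deletion: [emazlim] → [emazlm]
  Rule 4 Intervocalic Voicing: no change — [emazlm]
/mimpaw/:
  Rule 1 Final Vowel Raising: no change — [mimpaw]
  Rule 2 Labial Nasal Assimilation: no change — [mimpaw]
  Rule 3 Medial Vowel Deletion: [mimpaw] → [mmpaw]
  Rule 4 Intervocalic Voicing: no change — [mmpaw]

[heragedu], [emazlm], [mmpaw]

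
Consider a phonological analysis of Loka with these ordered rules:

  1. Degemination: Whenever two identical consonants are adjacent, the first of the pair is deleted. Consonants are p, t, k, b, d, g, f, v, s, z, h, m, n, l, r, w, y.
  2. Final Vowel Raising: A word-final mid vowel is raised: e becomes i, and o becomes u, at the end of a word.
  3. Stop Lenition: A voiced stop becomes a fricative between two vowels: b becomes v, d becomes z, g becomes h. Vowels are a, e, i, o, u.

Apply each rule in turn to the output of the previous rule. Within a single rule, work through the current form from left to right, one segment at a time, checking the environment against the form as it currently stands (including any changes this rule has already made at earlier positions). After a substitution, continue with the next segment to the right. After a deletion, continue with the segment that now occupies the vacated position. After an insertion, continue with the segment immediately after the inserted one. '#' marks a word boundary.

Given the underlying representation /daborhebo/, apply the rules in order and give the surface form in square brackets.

[davorhevu]

1 Degemination: no change — [daborhebo]
2 Final Vowel Raising: [daborhebo] → [daborhebu]
3 Stop Lenition: [daborhebu] → [davorhevu]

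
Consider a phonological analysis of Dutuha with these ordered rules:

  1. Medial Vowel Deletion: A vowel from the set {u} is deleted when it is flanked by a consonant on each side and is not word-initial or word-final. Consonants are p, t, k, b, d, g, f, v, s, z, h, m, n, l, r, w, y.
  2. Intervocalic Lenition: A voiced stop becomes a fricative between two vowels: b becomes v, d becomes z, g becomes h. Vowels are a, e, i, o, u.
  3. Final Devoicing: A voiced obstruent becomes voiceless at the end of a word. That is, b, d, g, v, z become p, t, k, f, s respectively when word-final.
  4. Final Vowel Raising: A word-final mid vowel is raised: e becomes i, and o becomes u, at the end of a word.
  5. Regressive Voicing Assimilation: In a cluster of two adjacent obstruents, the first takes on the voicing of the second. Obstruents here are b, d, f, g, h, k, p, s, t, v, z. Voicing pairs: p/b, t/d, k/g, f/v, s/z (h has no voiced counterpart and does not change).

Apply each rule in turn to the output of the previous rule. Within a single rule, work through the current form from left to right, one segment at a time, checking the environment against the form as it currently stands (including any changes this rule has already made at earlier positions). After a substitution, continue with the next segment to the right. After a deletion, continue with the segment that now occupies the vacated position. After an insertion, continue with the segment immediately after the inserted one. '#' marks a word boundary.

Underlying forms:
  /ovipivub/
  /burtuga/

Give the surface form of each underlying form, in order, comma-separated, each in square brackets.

[ovipifp], [brdga]

/ovipivub/:
  1 Medial Vowel Deletion: [ovipivub] → [ovipivb]
  2 Intervocalic Lenition: no change — [ovipivb]
  3 Final Devoicing: [ovipivb] → [ovipivp]
  4 Final Vowel Raising: no change — [ovipivp]
  5 Regressive Voicing Assimilation: [ovipivp] → [ovipifp]
/burtuga/:
  1 Medial Vowel Deletion: [burtuga] → [brtga]
  2 Intervocalic Lenition: no change — [brtga]
  3 Final Devoicing: no change — [brtga]
  4 Final Vowel Raising: no change — [brtga]
  5 Regressive Voicing Assimilation: [brtga] → [brdga]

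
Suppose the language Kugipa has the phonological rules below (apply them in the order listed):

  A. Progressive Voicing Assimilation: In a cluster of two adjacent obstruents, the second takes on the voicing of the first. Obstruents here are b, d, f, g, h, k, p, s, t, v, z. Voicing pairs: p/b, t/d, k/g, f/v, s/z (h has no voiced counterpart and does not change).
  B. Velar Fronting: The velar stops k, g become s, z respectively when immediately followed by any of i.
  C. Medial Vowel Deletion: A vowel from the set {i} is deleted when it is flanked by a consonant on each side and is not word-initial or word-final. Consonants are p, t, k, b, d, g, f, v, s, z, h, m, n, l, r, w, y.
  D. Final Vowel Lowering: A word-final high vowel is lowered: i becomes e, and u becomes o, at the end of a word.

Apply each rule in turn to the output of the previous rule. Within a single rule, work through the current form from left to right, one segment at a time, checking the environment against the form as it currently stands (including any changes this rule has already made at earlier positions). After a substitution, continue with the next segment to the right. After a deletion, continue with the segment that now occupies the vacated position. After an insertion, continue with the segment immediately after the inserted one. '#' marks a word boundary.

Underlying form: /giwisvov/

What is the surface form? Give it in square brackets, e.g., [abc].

[zwsfov]

A Progressive Voicing Assimilation: [giwisvov] → [giwisfov]
B Velar Fronting: [giwisfov] → [ziwisfov]
C Medial Vowel Deletion: [ziwisfov] → [zwsfov]
D Final Vowel Lowering: no change — [zwsfov]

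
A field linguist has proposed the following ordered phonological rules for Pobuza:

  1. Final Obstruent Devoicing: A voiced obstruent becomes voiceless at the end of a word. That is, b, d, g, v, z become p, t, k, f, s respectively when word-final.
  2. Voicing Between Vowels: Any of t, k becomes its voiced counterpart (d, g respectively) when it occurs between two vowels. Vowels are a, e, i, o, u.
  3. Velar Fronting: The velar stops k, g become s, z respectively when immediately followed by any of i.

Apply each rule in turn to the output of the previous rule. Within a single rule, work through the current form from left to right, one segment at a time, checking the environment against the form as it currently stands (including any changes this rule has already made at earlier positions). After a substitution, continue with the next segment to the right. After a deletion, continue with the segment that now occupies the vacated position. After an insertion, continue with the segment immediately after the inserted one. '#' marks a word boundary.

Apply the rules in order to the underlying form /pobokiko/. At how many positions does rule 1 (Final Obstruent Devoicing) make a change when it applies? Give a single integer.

1 Final Obstruent Devoicing: no change — [pobokiko]
2 Voicing Between Vowels: [pobokiko] → [pobogigo]
3 Velar Fronting: [pobogigo] → [pobozigo]
Rule 1 changed 0 position(s).

0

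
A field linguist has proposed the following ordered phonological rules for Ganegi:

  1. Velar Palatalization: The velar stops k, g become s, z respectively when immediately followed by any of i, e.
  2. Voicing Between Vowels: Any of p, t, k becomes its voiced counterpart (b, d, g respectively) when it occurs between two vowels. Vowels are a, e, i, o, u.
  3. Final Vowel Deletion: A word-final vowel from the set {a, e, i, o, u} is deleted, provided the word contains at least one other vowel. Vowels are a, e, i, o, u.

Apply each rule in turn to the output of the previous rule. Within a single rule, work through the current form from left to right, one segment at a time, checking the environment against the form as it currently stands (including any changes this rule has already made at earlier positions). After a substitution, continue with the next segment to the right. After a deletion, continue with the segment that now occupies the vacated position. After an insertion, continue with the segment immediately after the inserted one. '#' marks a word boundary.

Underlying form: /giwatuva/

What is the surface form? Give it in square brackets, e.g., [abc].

[ziwaduv]

1 Velar Palatalization: [giwatuva] → [ziwatuva]
2 Voicing Between Vowels: [ziwatuva] → [ziwaduva]
3 Final Vowel Deletion: [ziwaduva] → [ziwaduv]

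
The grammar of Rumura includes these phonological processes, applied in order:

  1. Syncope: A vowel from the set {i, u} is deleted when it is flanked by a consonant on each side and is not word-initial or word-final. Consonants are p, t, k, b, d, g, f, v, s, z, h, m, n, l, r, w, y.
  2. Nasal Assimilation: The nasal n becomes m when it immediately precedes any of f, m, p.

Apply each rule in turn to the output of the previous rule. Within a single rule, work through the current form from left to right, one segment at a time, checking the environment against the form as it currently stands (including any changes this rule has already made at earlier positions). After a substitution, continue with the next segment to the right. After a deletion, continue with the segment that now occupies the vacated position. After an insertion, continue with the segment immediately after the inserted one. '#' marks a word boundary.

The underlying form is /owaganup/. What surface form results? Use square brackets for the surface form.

[owagamp]

1 Syncope: [owaganup] → [owaganp]
2 Nasal Assimilation: [owaganp] → [owagamp]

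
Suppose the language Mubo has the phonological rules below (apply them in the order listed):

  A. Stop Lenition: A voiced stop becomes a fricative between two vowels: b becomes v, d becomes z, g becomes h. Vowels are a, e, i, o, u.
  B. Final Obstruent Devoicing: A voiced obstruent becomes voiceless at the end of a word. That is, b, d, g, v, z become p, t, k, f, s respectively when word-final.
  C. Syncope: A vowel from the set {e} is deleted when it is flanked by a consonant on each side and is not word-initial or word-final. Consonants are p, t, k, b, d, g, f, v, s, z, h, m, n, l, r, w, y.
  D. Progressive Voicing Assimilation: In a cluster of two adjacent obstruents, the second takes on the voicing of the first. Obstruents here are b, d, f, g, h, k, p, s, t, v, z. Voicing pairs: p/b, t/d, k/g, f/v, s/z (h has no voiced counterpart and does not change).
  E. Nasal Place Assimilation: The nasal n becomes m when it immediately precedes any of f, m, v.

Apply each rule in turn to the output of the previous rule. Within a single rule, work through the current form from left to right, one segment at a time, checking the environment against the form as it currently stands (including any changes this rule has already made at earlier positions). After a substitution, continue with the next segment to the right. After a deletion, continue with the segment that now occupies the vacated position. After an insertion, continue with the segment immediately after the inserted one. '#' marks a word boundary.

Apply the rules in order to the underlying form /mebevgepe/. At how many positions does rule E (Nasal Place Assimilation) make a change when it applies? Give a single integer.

0

A Stop Lenition: [mebevgepe] → [mevevgepe]
B Final Obstruent Devoicing: no change — [mevevgepe]
C Syncope: [mevevgepe] → [mvvgpe]
D Progressive Voicing Assimilation: [mvvgpe] → [mvvgbe]
E Nasal Place Assimilation: no change — [mvvgbe]
Rule E changed 0 position(s).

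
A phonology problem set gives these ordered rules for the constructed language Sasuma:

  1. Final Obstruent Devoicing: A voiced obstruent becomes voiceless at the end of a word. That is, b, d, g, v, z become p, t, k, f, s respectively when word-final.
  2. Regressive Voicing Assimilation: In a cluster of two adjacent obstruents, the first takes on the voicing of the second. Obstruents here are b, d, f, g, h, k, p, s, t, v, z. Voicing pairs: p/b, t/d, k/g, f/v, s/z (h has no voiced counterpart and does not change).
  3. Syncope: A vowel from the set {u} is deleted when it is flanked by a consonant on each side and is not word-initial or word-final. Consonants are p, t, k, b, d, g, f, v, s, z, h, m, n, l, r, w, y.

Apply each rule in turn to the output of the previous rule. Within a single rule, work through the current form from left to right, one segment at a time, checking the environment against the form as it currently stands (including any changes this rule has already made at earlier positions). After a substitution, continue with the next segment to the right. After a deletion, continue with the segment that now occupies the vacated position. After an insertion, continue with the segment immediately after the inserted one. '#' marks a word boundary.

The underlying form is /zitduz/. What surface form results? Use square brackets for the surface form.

1 Final Obstruent Devoicing: [zitduz] → [zitdus]
2 Regressive Voicing Assimilation: [zitdus] → [ziddus]
3 Syncope: [ziddus] → [zidds]

[zidds]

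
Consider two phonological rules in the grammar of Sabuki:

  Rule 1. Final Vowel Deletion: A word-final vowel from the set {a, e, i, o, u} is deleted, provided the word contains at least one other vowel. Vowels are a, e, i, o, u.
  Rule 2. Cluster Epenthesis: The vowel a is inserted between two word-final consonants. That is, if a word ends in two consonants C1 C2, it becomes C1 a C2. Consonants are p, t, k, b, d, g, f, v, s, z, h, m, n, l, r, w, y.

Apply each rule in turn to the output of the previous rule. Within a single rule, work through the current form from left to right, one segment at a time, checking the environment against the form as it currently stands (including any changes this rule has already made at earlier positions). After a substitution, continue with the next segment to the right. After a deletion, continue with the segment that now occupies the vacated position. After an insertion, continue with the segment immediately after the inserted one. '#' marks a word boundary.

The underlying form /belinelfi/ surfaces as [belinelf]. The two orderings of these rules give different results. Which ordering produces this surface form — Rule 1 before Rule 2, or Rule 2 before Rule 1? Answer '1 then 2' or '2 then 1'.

2 then 1

Order 1 then 2:
  1 Final Vowel Deletion: [belinelfi] → [belinelf]
  2 Cluster Epenthesis: [belinelf] → [belinelaf]
  result: [belinelaf]
Order 2 then 1:
  2 Cluster Epenthesis: no change — [belinelfi]
  1 Final Vowel Deletion: [belinelfi] → [belinelf]
  result: [belinelf]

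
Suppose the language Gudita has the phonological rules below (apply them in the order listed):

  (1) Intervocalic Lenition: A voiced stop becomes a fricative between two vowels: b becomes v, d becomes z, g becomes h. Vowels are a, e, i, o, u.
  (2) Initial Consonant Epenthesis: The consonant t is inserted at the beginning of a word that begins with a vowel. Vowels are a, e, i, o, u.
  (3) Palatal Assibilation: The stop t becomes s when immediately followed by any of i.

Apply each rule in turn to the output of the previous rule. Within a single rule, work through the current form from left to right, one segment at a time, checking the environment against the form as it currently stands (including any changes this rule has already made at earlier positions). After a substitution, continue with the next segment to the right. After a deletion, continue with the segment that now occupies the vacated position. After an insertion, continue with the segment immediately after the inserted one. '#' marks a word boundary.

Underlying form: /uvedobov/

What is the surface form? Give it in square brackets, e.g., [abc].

[tuvezovov]

(1) Intervocalic Lenition: [uvedobov] → [uvezovov]
(2) Initial Consonant Epenthesis: [uvezovov] → [tuvezovov]
(3) Palatal Assibilation: no change — [tuvezovov]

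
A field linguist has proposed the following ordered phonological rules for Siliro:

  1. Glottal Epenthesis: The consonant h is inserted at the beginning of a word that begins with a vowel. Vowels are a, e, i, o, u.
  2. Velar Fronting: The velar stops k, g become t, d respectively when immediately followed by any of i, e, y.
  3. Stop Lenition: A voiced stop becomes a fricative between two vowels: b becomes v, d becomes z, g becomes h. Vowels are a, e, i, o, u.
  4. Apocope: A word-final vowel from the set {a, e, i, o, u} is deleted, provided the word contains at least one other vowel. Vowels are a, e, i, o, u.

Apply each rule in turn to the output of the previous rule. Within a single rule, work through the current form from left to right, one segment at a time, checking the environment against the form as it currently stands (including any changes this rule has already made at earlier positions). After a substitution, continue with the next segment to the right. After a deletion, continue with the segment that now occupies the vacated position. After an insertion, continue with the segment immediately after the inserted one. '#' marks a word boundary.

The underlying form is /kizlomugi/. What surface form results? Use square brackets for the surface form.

[tizlomuz]

1 Glottal Epenthesis: no change — [kizlomugi]
2 Velar Fronting: [kizlomugi] → [tizlomudi]
3 Stop Lenition: [tizlomudi] → [tizlomuzi]
4 Apocope: [tizlomuzi] → [tizlomuz]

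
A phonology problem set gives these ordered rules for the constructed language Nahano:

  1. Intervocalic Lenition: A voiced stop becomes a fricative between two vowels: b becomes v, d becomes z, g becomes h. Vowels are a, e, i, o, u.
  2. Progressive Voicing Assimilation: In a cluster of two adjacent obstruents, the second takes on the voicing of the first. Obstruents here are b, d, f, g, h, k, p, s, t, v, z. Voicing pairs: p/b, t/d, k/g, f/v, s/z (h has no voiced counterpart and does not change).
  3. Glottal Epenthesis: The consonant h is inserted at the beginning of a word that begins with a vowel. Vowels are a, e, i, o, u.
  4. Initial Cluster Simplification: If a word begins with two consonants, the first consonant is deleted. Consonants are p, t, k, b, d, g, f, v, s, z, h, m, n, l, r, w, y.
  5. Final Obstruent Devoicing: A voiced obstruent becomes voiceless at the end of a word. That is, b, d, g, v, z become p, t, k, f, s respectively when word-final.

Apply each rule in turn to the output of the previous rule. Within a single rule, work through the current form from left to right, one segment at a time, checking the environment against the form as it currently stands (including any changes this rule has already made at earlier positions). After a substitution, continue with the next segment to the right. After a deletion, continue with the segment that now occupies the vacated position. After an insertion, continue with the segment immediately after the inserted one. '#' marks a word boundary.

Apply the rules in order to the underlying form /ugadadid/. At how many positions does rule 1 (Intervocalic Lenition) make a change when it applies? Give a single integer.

1 Intervocalic Lenition: [ugadadid] → [uhazazid]
2 Progressive Voicing Assimilation: no change — [uhazazid]
3 Glottal Epenthesis: [uhazazid] → [huhazazid]
4 Initial Cluster Simplification: no change — [huhazazid]
5 Final Obstruent Devoicing: [huhazazid] → [huhazazit]
Rule 1 changed 3 position(s).

3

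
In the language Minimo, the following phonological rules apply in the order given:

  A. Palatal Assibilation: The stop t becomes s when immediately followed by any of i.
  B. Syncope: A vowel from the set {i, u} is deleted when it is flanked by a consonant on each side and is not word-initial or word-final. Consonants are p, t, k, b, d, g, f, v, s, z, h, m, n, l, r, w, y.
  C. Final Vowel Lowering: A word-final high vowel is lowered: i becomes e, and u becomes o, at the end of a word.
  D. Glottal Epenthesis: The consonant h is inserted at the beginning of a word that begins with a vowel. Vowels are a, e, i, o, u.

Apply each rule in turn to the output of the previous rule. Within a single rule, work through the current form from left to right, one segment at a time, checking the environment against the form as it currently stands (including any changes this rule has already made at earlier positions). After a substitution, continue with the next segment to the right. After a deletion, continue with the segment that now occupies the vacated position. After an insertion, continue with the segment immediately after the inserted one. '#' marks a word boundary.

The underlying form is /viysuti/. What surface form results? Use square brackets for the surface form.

[vysse]

A Palatal Assibilation: [viysuti] → [viysusi]
B Syncope: [viysusi] → [vyssi]
C Final Vowel Lowering: [vyssi] → [vysse]
D Glottal Epenthesis: no change — [vysse]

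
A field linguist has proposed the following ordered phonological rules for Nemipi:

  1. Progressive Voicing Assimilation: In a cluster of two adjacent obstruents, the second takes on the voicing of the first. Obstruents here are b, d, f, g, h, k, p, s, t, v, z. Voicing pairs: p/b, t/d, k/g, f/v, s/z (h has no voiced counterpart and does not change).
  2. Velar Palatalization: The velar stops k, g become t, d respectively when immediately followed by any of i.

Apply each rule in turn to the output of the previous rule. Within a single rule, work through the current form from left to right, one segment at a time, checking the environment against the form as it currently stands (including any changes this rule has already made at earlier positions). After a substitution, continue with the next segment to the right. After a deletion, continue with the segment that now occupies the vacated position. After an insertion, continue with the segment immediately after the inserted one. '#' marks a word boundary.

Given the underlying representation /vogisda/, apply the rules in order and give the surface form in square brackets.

1 Progressive Voicing Assimilation: [vogisda] → [vogista]
2 Velar Palatalization: [vogista] → [vodista]

[vodista]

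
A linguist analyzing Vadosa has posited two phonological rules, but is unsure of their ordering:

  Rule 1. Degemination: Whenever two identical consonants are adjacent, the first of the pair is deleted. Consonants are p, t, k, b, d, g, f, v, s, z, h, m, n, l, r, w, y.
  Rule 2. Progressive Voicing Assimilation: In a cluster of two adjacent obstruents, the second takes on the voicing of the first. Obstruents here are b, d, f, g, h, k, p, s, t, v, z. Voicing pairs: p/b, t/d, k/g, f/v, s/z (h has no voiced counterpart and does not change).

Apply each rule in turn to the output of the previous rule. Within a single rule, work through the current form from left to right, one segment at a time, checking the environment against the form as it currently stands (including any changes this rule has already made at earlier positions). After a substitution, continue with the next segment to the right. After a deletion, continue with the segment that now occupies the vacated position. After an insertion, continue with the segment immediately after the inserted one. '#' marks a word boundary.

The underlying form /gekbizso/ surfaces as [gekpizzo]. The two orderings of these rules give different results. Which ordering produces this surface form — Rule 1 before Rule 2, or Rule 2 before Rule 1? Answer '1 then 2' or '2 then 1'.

Order 1 then 2:
  1 Degemination: no change — [gekbizso]
  2 Progressive Voicing Assimilation: [gekbizso] → [gekpizzo]
  result: [gekpizzo]
Order 2 then 1:
  2 Progressive Voicing Assimilation: [gekbizso] → [gekpizzo]
  1 Degemination: [gekpizzo] → [gekpizo]
  result: [gekpizo]

1 then 2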